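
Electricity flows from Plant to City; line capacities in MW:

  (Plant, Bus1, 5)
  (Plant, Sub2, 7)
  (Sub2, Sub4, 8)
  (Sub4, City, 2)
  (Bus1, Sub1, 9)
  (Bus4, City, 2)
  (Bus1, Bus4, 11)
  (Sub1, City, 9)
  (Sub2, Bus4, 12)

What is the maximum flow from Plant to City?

9

Augment Plant→Bus1→Bus4→City: bottleneck 2, flow now 2.
Augment Plant→Bus1→Sub1→City: bottleneck 3, flow now 5.
Augment Plant→Sub2→Sub4→City: bottleneck 2, flow now 7.
Augment Plant→Sub2→Bus4→Bus1→Sub1→City: bottleneck 2, flow now 9. (uses reverse residual edge)
No augmenting path remains; maximum flow = 9.
In the residual graph, reachable from Plant: {Plant, Sub2, Bus4, Sub4}.
Min-cut edges: Plant→Bus1 (5), Bus4→City (2), Sub4→City (2); capacity 5 + 2 + 2 = 9.
This cut is saturated, so no flow can exceed 9.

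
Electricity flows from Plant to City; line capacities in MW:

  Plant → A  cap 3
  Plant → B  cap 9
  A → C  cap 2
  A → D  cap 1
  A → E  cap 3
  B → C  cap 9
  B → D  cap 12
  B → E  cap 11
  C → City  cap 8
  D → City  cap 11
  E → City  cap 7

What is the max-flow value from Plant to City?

12

Augment Plant→A→C→City: bottleneck 2, flow now 2.
Augment Plant→A→D→City: bottleneck 1, flow now 3.
Augment Plant→B→C→City: bottleneck 6, flow now 9.
Augment Plant→B→D→City: bottleneck 3, flow now 12.
No augmenting path remains; maximum flow = 12.
In the residual graph, reachable from Plant: {Plant}.
Min-cut edges: Plant→A (3), Plant→B (9); capacity 3 + 9 = 12.
This cut is saturated, so no flow can exceed 12.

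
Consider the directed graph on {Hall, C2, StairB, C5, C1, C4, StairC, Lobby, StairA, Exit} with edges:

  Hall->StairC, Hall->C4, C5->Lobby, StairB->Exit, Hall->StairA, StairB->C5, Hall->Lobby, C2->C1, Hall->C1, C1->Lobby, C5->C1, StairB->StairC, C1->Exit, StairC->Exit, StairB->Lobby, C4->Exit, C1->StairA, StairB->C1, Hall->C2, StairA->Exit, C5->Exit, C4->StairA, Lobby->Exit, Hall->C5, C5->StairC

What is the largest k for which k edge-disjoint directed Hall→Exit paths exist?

Assign every edge capacity 1; by Menger, the answer equals the max flow.
Path Hall→C5→Exit (+1); total 1.
Path Hall→C1→Exit (+1); total 2.
Path Hall→C4→Exit (+1); total 3.
Path Hall→StairC→Exit (+1); total 4.
Path Hall→Lobby→Exit (+1); total 5.
Path Hall→StairA→Exit (+1); total 6.
No residual Hall→Exit path; max flow = 6.
Certifying cut of size 6: {C1→Exit, Hall→C4, Hall→C5, Hall→StairC, Lobby→Exit, StairA→Exit}.

6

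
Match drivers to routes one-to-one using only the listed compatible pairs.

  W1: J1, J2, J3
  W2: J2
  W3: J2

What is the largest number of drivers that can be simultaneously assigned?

Unit-capacity flow: source→left, listed edges, right→sink; max matching = max flow.
Augmenting path W1→J1 (+1); matched 1.
Augmenting path W2→J2 (+1); matched 2.
No augmenting path remains; maximum matching = 2.
König certificate: {W1, J2} is a vertex cover of size 2 (every listed pair touches it), so no matching can be larger.

2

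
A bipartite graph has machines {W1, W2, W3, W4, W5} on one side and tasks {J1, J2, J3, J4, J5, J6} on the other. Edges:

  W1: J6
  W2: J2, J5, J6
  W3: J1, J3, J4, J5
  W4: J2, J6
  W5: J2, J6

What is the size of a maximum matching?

Unit-capacity flow: source→left, listed edges, right→sink; max matching = max flow.
Augmenting path W1→J6 (+1); matched 1.
Augmenting path W2→J2 (+1); matched 2.
Augmenting path W3→J1 (+1); matched 3.
Augmenting path W4→J2→W2→J5 (+1); matched 4.
No augmenting path remains; maximum matching = 4.
König certificate: {W2, W3, J2, J6} is a vertex cover of size 4 (every listed pair touches it), so no matching can be larger.

4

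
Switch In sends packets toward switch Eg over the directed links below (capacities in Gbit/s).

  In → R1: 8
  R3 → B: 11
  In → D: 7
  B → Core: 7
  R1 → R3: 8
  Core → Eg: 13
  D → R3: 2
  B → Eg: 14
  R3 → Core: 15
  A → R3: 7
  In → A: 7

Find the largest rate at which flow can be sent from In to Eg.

17

Augment In→D→R3→B→Eg: bottleneck 2, flow now 2.
Augment In→R1→R3→B→Eg: bottleneck 8, flow now 10.
Augment In→A→R3→B→Eg: bottleneck 1, flow now 11.
Augment In→A→R3→Core→Eg: bottleneck 6, flow now 17.
No augmenting path remains; maximum flow = 17.
In the residual graph, reachable from In: {In, D}.
Min-cut edges: In→R1 (8), In→A (7), D→R3 (2); capacity 8 + 7 + 2 = 17.
This cut is saturated, so no flow can exceed 17.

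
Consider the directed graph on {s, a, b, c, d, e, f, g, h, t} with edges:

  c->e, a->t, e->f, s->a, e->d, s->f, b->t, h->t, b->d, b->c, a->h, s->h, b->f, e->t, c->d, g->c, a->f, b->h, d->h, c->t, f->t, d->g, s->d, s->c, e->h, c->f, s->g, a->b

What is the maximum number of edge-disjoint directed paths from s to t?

5

Assign every edge capacity 1; by Menger, the answer equals the max flow.
Path s→a→t (+1); total 1.
Path s→c→t (+1); total 2.
Path s→f→t (+1); total 3.
Path s→h→t (+1); total 4.
Path s→g→c→e→t (+1); total 5.
No residual s→t path; max flow = 5.
Certifying cut of size 5: {g→c, h→t, s→a, s→c, s→f}.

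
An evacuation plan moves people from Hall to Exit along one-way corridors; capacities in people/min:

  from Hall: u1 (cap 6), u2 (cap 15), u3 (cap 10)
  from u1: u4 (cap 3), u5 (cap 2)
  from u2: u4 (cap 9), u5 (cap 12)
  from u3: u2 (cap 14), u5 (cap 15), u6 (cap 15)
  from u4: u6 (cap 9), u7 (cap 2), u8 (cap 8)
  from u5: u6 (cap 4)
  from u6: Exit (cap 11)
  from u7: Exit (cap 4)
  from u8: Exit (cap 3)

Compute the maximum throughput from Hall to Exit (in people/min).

16

Augment Hall→u3→u6→Exit: bottleneck 10, flow now 10.
Augment Hall→u1→u4→u6→Exit: bottleneck 1, flow now 11.
Augment Hall→u1→u4→u7→Exit: bottleneck 2, flow now 13.
Augment Hall→u2→u4→u8→Exit: bottleneck 3, flow now 16.
No augmenting path remains; maximum flow = 16.
In the residual graph, reachable from Hall: {Hall, u1, u2, u3, u4, u5, u6, u8}.
Min-cut edges: u4→u7 (2), u6→Exit (11), u8→Exit (3); capacity 2 + 11 + 3 = 16.
This cut is saturated, so no flow can exceed 16.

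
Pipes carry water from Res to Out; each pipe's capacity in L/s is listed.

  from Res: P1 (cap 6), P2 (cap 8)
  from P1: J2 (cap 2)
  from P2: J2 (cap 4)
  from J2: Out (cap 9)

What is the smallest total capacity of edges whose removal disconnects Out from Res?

Augment Res→P1→J2→Out: bottleneck 2, flow now 2.
Augment Res→P2→J2→Out: bottleneck 4, flow now 6.
No augmenting path remains; maximum flow = 6.
By max-flow min-cut, the minimum cut capacity equals the max flow.
In the residual graph, reachable from Res: {Res, P1, P2}.
Min-cut edges: P1→J2 (2), P2→J2 (4); capacity 2 + 4 = 6.

6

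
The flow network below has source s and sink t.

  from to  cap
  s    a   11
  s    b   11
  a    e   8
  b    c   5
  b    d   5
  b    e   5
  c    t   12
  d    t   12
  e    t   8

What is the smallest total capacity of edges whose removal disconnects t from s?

18

Augment s→a→e→t: bottleneck 8, flow now 8.
Augment s→b→c→t: bottleneck 5, flow now 13.
Augment s→b→d→t: bottleneck 5, flow now 18.
No augmenting path remains; maximum flow = 18.
By max-flow min-cut, the minimum cut capacity equals the max flow.
In the residual graph, reachable from s: {s, a, b, e}.
Min-cut edges: b→c (5), b→d (5), e→t (8); capacity 5 + 5 + 8 = 18.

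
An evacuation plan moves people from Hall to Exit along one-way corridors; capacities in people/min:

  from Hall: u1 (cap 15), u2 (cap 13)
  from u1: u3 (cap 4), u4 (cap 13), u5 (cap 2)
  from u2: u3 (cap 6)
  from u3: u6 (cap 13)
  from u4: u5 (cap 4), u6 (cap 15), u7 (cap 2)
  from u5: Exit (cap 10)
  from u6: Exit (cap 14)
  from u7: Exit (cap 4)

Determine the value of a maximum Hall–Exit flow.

21

Augment Hall→u1→u5→Exit: bottleneck 2, flow now 2.
Augment Hall→u1→u3→u6→Exit: bottleneck 4, flow now 6.
Augment Hall→u1→u4→u5→Exit: bottleneck 4, flow now 10.
Augment Hall→u1→u4→u6→Exit: bottleneck 5, flow now 15.
Augment Hall→u2→u3→u6→Exit: bottleneck 5, flow now 20.
Augment Hall→u2→u3→u1→u4→u7→Exit: bottleneck 1, flow now 21. (uses reverse residual edge)
No augmenting path remains; maximum flow = 21.
In the residual graph, reachable from Hall: {Hall, u2}.
Min-cut edges: Hall→u1 (15), u2→u3 (6); capacity 15 + 6 = 21.
This cut is saturated, so no flow can exceed 21.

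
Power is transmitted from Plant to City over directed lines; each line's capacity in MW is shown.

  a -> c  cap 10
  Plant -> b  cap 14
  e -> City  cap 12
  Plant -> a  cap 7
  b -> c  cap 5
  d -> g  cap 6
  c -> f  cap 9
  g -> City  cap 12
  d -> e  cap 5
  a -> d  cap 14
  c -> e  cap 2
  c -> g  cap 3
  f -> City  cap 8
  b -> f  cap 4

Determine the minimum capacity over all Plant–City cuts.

16

Augment Plant→b→f→City: bottleneck 4, flow now 4.
Augment Plant→a→c→e→City: bottleneck 2, flow now 6.
Augment Plant→a→c→f→City: bottleneck 4, flow now 10.
Augment Plant→a→c→g→City: bottleneck 1, flow now 11.
Augment Plant→b→c→g→City: bottleneck 2, flow now 13.
Augment Plant→b→c→a→d→e→City: bottleneck 3, flow now 16. (uses reverse residual edge)
No augmenting path remains; maximum flow = 16.
By max-flow min-cut, the minimum cut capacity equals the max flow.
In the residual graph, reachable from Plant: {Plant, b}.
Min-cut edges: Plant→a (7), b→c (5), b→f (4); capacity 7 + 5 + 4 = 16.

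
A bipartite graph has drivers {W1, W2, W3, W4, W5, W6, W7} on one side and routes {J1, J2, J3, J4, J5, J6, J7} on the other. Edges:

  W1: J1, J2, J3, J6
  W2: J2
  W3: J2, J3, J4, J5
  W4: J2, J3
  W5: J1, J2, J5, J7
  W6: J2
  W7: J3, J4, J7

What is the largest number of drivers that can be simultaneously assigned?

Unit-capacity flow: source→left, listed edges, right→sink; max matching = max flow.
Augmenting path W1→J1 (+1); matched 1.
Augmenting path W2→J2 (+1); matched 2.
Augmenting path W3→J3 (+1); matched 3.
Augmenting path W5→J5 (+1); matched 4.
Augmenting path W7→J4 (+1); matched 5.
Augmenting path W4→J3→W3→J4→W7→J7 (+1); matched 6.
No augmenting path remains; maximum matching = 6.
König certificate: {W1, W3, W4, W5, W7, J2} is a vertex cover of size 6 (every listed pair touches it), so no matching can be larger.

6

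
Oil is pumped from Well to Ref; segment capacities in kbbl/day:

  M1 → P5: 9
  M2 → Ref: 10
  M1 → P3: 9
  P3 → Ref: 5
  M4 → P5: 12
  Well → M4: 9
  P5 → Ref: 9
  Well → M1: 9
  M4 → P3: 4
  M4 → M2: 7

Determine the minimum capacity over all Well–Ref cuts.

Augment Well→M1→P3→Ref: bottleneck 5, flow now 5.
Augment Well→M1→P5→Ref: bottleneck 4, flow now 9.
Augment Well→M4→M2→Ref: bottleneck 7, flow now 16.
Augment Well→M4→P5→Ref: bottleneck 2, flow now 18.
No augmenting path remains; maximum flow = 18.
By max-flow min-cut, the minimum cut capacity equals the max flow.
In the residual graph, reachable from Well: {Well}.
Min-cut edges: Well→M1 (9), Well→M4 (9); capacity 9 + 9 = 18.

18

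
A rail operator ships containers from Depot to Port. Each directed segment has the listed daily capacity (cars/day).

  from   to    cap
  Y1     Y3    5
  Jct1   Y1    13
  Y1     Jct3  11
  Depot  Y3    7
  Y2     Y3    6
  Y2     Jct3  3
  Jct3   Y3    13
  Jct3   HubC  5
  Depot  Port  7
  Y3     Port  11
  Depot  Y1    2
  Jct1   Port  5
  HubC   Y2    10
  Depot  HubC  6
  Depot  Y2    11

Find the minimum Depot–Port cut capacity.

Augment Depot→Port: bottleneck 7, flow now 7.
Augment Depot→Y3→Port: bottleneck 7, flow now 14.
Augment Depot→Y1→Y3→Port: bottleneck 2, flow now 16.
Augment Depot→Y2→Y3→Port: bottleneck 2, flow now 18.
No augmenting path remains; maximum flow = 18.
By max-flow min-cut, the minimum cut capacity equals the max flow.
In the residual graph, reachable from Depot: {Depot, HubC, Y1, Y2, Jct3, Y3}.
Min-cut edges: Depot→Port (7), Y3→Port (11); capacity 7 + 11 = 18.

18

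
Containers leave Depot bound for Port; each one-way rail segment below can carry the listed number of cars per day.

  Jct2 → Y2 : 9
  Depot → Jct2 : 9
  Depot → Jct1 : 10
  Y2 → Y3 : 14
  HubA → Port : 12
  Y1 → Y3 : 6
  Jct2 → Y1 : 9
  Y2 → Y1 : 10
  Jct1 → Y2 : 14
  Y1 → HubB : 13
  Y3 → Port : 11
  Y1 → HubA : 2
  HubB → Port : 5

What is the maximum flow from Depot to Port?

18

Augment Depot→Jct1→Y2→Y3→Port: bottleneck 10, flow now 10.
Augment Depot→Jct2→Y2→Y3→Port: bottleneck 1, flow now 11.
Augment Depot→Jct2→Y1→HubA→Port: bottleneck 2, flow now 13.
Augment Depot→Jct2→Y1→HubB→Port: bottleneck 5, flow now 18.
No augmenting path remains; maximum flow = 18.
In the residual graph, reachable from Depot: {Depot, Jct1, Jct2, Y2, Y1, Y3, HubB}.
Min-cut edges: Y1→HubA (2), Y3→Port (11), HubB→Port (5); capacity 2 + 11 + 5 = 18.
This cut is saturated, so no flow can exceed 18.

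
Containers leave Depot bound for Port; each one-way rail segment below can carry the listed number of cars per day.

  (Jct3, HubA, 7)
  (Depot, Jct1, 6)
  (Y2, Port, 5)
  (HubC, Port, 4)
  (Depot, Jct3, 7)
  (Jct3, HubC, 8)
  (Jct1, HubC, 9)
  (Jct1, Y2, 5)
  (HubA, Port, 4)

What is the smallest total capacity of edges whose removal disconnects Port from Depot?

Augment Depot→Jct1→Y2→Port: bottleneck 5, flow now 5.
Augment Depot→Jct1→HubC→Port: bottleneck 1, flow now 6.
Augment Depot→Jct3→HubA→Port: bottleneck 4, flow now 10.
Augment Depot→Jct3→HubC→Port: bottleneck 3, flow now 13.
No augmenting path remains; maximum flow = 13.
By max-flow min-cut, the minimum cut capacity equals the max flow.
In the residual graph, reachable from Depot: {Depot}.
Min-cut edges: Depot→Jct1 (6), Depot→Jct3 (7); capacity 6 + 7 = 13.

13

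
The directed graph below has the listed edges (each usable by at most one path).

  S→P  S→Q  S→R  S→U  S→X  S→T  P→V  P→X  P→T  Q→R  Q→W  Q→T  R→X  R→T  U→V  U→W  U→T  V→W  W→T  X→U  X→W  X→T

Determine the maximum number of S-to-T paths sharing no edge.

6

Assign every edge capacity 1; by Menger, the answer equals the max flow.
Path S→T (+1); total 1.
Path S→P→T (+1); total 2.
Path S→Q→T (+1); total 3.
Path S→R→T (+1); total 4.
Path S→U→T (+1); total 5.
Path S→X→T (+1); total 6.
No residual S→T path; max flow = 6.
Certifying cut of size 6: {S→P, S→Q, S→R, S→T, S→U, S→X}.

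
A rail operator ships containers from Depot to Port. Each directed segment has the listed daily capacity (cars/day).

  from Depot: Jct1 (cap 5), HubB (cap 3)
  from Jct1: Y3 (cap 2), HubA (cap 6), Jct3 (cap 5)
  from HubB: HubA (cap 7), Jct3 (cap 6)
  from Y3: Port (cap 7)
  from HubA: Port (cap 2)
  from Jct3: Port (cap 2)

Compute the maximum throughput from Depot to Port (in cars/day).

Augment Depot→Jct1→Y3→Port: bottleneck 2, flow now 2.
Augment Depot→Jct1→HubA→Port: bottleneck 2, flow now 4.
Augment Depot→Jct1→Jct3→Port: bottleneck 1, flow now 5.
Augment Depot→HubB→Jct3→Port: bottleneck 1, flow now 6.
No augmenting path remains; maximum flow = 6.
In the residual graph, reachable from Depot: {Depot, Jct1, HubB, HubA, Jct3}.
Min-cut edges: Jct1→Y3 (2), HubA→Port (2), Jct3→Port (2); capacity 2 + 2 + 2 = 6.
This cut is saturated, so no flow can exceed 6.

6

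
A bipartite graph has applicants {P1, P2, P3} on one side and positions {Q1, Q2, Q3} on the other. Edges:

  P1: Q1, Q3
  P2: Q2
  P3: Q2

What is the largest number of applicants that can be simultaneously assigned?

2

Unit-capacity flow: source→left, listed edges, right→sink; max matching = max flow.
Augmenting path P1→Q1 (+1); matched 1.
Augmenting path P2→Q2 (+1); matched 2.
No augmenting path remains; maximum matching = 2.
König certificate: {P1, Q2} is a vertex cover of size 2 (every listed pair touches it), so no matching can be larger.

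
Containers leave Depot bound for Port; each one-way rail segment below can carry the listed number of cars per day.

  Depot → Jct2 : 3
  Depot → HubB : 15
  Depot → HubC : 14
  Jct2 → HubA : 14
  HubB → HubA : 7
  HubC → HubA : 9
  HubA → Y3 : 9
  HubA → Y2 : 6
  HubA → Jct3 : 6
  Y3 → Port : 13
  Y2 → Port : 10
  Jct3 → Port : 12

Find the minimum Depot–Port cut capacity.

Augment Depot→Jct2→HubA→Y3→Port: bottleneck 3, flow now 3.
Augment Depot→HubB→HubA→Y3→Port: bottleneck 6, flow now 9.
Augment Depot→HubB→HubA→Y2→Port: bottleneck 1, flow now 10.
Augment Depot→HubC→HubA→Y2→Port: bottleneck 5, flow now 15.
Augment Depot→HubC→HubA→Jct3→Port: bottleneck 4, flow now 19.
No augmenting path remains; maximum flow = 19.
By max-flow min-cut, the minimum cut capacity equals the max flow.
In the residual graph, reachable from Depot: {Depot, HubB, HubC}.
Min-cut edges: Depot→Jct2 (3), HubB→HubA (7), HubC→HubA (9); capacity 3 + 7 + 9 = 19.

19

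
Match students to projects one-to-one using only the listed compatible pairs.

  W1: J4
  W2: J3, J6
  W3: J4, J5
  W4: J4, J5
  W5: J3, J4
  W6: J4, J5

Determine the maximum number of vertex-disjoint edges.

4

Unit-capacity flow: source→left, listed edges, right→sink; max matching = max flow.
Augmenting path W1→J4 (+1); matched 1.
Augmenting path W2→J3 (+1); matched 2.
Augmenting path W3→J5 (+1); matched 3.
Augmenting path W5→J3→W2→J6 (+1); matched 4.
No augmenting path remains; maximum matching = 4.
König certificate: {W2, W5, J4, J5} is a vertex cover of size 4 (every listed pair touches it), so no matching can be larger.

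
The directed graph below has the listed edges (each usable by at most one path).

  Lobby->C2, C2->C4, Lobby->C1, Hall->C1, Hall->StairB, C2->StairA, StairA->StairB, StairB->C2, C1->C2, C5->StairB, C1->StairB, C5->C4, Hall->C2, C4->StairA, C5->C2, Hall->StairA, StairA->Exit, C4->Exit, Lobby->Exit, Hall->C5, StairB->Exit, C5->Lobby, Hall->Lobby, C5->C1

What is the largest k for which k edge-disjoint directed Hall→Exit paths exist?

Assign every edge capacity 1; by Menger, the answer equals the max flow.
Path Hall→Lobby→Exit (+1); total 1.
Path Hall→StairA→Exit (+1); total 2.
Path Hall→StairB→Exit (+1); total 3.
Path Hall→C5→C4→Exit (+1); total 4.
No residual Hall→Exit path; max flow = 4.
Certifying cut of size 4: {C4→Exit, Lobby→Exit, StairA→Exit, StairB→Exit}.

4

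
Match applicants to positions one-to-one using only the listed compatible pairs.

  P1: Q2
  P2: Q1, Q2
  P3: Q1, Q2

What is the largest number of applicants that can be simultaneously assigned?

Unit-capacity flow: source→left, listed edges, right→sink; max matching = max flow.
Augmenting path P1→Q2 (+1); matched 1.
Augmenting path P2→Q1 (+1); matched 2.
No augmenting path remains; maximum matching = 2.
König certificate: {Q1, Q2} is a vertex cover of size 2 (every listed pair touches it), so no matching can be larger.

2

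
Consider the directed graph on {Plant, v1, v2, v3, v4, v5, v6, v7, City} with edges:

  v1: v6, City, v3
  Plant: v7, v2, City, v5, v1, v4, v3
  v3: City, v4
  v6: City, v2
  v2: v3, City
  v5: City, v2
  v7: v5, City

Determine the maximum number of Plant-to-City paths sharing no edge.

Assign every edge capacity 1; by Menger, the answer equals the max flow.
Path Plant→City (+1); total 1.
Path Plant→v1→City (+1); total 2.
Path Plant→v2→City (+1); total 3.
Path Plant→v3→City (+1); total 4.
Path Plant→v5→City (+1); total 5.
Path Plant→v7→City (+1); total 6.
No residual Plant→City path; max flow = 6.
Certifying cut of size 6: {Plant→City, Plant→v1, Plant→v2, Plant→v3, Plant→v5, Plant→v7}.

6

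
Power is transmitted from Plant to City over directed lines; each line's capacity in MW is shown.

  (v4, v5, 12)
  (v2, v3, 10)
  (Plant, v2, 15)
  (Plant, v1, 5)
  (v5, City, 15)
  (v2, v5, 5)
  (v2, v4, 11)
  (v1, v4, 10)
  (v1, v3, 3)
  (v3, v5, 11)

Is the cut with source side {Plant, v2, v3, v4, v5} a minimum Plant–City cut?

No — its capacity is 20, but the minimum cut has capacity 15.

Given cut capacity: 5 + 15 = 20.
Augment Plant→v2→v5→City: bottleneck 5, flow now 5.
Augment Plant→v1→v3→v5→City: bottleneck 3, flow now 8.
Augment Plant→v1→v4→v5→City: bottleneck 2, flow now 10.
Augment Plant→v2→v3→v5→City: bottleneck 5, flow now 15.
No augmenting path remains; maximum flow = 15.
In the residual graph, reachable from Plant: {Plant, v1, v2, v3, v4, v5}.
Min-cut edges: v5→City (15); capacity 15 = 15.
Cut capacity 20 exceeds the max flow 15, so it is not minimum.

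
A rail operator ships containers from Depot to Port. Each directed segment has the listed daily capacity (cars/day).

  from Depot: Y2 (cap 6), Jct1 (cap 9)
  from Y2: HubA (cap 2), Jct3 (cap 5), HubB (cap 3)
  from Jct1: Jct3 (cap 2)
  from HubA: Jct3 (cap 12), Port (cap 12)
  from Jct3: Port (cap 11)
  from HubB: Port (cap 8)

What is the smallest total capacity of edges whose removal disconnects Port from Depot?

Augment Depot→Y2→HubA→Port: bottleneck 2, flow now 2.
Augment Depot→Y2→Jct3→Port: bottleneck 4, flow now 6.
Augment Depot→Jct1→Jct3→Port: bottleneck 2, flow now 8.
No augmenting path remains; maximum flow = 8.
By max-flow min-cut, the minimum cut capacity equals the max flow.
In the residual graph, reachable from Depot: {Depot, Jct1}.
Min-cut edges: Depot→Y2 (6), Jct1→Jct3 (2); capacity 6 + 2 = 8.

8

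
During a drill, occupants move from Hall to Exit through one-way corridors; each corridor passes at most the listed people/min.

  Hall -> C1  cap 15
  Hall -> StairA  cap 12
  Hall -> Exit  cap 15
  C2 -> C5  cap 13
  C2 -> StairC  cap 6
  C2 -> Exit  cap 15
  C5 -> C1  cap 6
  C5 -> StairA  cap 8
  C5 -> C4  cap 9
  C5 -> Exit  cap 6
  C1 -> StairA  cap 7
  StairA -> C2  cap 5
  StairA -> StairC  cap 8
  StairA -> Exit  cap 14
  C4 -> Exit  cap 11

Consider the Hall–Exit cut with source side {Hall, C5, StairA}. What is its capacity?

Edges leaving {Hall, C5, StairA}: Hall→C1 (15), Hall→Exit (15), C5→C1 (6), C5→C4 (9), C5→Exit (6), StairA→C2 (5), StairA→StairC (8), StairA→Exit (14).
Cut capacity = 15 + 15 + 6 + 9 + 6 + 5 + 8 + 14 = 78.

78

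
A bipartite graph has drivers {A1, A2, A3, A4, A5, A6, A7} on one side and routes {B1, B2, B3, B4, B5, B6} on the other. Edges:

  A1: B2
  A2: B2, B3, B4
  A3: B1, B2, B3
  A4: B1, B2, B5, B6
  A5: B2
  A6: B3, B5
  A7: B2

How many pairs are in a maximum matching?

Unit-capacity flow: source→left, listed edges, right→sink; max matching = max flow.
Augmenting path A1→B2 (+1); matched 1.
Augmenting path A2→B3 (+1); matched 2.
Augmenting path A3→B1 (+1); matched 3.
Augmenting path A4→B5 (+1); matched 4.
Augmenting path A6→B3→A2→B4 (+1); matched 5.
No augmenting path remains; maximum matching = 5.
König certificate: {A2, A3, A4, A6, B2} is a vertex cover of size 5 (every listed pair touches it), so no matching can be larger.

5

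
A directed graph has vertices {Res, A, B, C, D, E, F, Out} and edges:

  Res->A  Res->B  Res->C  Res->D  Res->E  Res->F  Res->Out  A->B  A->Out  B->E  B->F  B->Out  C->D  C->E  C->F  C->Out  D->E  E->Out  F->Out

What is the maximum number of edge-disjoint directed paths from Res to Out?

6

Assign every edge capacity 1; by Menger, the answer equals the max flow.
Path Res→Out (+1); total 1.
Path Res→A→Out (+1); total 2.
Path Res→B→Out (+1); total 3.
Path Res→C→Out (+1); total 4.
Path Res→E→Out (+1); total 5.
Path Res→F→Out (+1); total 6.
No residual Res→Out path; max flow = 6.
Certifying cut of size 6: {E→Out, Res→A, Res→B, Res→C, Res→F, Res→Out}.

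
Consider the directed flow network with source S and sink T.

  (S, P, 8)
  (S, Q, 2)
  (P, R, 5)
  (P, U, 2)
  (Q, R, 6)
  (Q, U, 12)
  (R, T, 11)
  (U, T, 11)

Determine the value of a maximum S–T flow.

Augment S→P→R→T: bottleneck 5, flow now 5.
Augment S→P→U→T: bottleneck 2, flow now 7.
Augment S→Q→R→T: bottleneck 2, flow now 9.
No augmenting path remains; maximum flow = 9.
In the residual graph, reachable from S: {S, P}.
Min-cut edges: S→Q (2), P→R (5), P→U (2); capacity 2 + 5 + 2 = 9.
This cut is saturated, so no flow can exceed 9.

9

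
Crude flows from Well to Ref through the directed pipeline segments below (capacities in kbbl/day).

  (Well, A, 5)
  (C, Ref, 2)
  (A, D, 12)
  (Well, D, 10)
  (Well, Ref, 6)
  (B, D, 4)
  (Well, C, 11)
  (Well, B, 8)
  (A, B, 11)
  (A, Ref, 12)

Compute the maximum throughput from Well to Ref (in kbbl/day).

Augment Well→Ref: bottleneck 6, flow now 6.
Augment Well→A→Ref: bottleneck 5, flow now 11.
Augment Well→C→Ref: bottleneck 2, flow now 13.
No augmenting path remains; maximum flow = 13.
In the residual graph, reachable from Well: {Well, B, C, D}.
Min-cut edges: Well→A (5), Well→Ref (6), C→Ref (2); capacity 5 + 6 + 2 = 13.
This cut is saturated, so no flow can exceed 13.

13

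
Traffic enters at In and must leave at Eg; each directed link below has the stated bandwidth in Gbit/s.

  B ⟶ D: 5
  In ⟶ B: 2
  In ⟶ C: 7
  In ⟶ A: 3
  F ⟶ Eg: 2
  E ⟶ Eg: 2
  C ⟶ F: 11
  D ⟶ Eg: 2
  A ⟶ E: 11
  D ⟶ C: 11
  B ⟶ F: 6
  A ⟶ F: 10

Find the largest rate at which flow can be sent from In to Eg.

6

Augment In→A→E→Eg: bottleneck 2, flow now 2.
Augment In→A→F→Eg: bottleneck 1, flow now 3.
Augment In→B→D→Eg: bottleneck 2, flow now 5.
Augment In→C→F→Eg: bottleneck 1, flow now 6.
No augmenting path remains; maximum flow = 6.
In the residual graph, reachable from In: {In, A, C, E, F}.
Min-cut edges: In→B (2), E→Eg (2), F→Eg (2); capacity 2 + 2 + 2 = 6.
This cut is saturated, so no flow can exceed 6.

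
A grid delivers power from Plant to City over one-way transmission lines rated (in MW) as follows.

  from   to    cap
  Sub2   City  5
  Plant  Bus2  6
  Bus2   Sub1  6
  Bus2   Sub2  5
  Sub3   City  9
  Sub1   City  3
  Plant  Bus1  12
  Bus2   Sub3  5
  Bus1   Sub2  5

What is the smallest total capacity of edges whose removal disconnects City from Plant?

11

Augment Plant→Bus1→Sub2→City: bottleneck 5, flow now 5.
Augment Plant→Bus2→Sub3→City: bottleneck 5, flow now 10.
Augment Plant→Bus2→Sub1→City: bottleneck 1, flow now 11.
No augmenting path remains; maximum flow = 11.
By max-flow min-cut, the minimum cut capacity equals the max flow.
In the residual graph, reachable from Plant: {Plant, Bus1}.
Min-cut edges: Plant→Bus2 (6), Bus1→Sub2 (5); capacity 6 + 5 = 11.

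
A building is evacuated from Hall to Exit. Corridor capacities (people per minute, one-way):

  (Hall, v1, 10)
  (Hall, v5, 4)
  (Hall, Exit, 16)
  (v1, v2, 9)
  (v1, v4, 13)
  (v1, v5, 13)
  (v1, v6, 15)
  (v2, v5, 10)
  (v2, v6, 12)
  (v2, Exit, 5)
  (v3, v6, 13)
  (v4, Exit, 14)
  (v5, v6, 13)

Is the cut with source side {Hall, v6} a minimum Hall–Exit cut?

Given cut capacity: 10 + 4 + 16 = 30.
Augment Hall→Exit: bottleneck 16, flow now 16.
Augment Hall→v1→v2→Exit: bottleneck 5, flow now 21.
Augment Hall→v1→v4→Exit: bottleneck 5, flow now 26.
No augmenting path remains; maximum flow = 26.
In the residual graph, reachable from Hall: {Hall, v5, v6}.
Min-cut edges: Hall→v1 (10), Hall→Exit (16); capacity 10 + 16 = 26.
Cut capacity 30 exceeds the max flow 26, so it is not minimum.

No — its capacity is 30, but the minimum cut has capacity 26.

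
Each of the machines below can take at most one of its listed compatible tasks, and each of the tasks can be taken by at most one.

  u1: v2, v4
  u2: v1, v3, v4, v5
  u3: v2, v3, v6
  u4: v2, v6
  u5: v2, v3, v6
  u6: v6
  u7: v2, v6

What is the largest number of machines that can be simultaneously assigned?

Unit-capacity flow: source→left, listed edges, right→sink; max matching = max flow.
Augmenting path u1→v2 (+1); matched 1.
Augmenting path u2→v1 (+1); matched 2.
Augmenting path u3→v3 (+1); matched 3.
Augmenting path u4→v6 (+1); matched 4.
Augmenting path u5→v2→u1→v4 (+1); matched 5.
No augmenting path remains; maximum matching = 5.
König certificate: {u1, u2, v2, v3, v6} is a vertex cover of size 5 (every listed pair touches it), so no matching can be larger.

5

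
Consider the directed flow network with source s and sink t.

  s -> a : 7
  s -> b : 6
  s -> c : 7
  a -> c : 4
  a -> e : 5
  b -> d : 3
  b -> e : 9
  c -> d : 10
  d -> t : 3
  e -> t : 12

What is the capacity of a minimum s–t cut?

14

Augment s→a→e→t: bottleneck 5, flow now 5.
Augment s→b→d→t: bottleneck 3, flow now 8.
Augment s→b→e→t: bottleneck 3, flow now 11.
Augment s→c→d→b→e→t: bottleneck 3, flow now 14. (uses reverse residual edge)
No augmenting path remains; maximum flow = 14.
By max-flow min-cut, the minimum cut capacity equals the max flow.
In the residual graph, reachable from s: {s, a, c, d}.
Min-cut edges: s→b (6), a→e (5), d→t (3); capacity 6 + 5 + 3 = 14.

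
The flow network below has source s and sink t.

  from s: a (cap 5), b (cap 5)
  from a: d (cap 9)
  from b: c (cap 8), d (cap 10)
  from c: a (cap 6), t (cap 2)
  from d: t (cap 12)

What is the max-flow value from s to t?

Augment s→a→d→t: bottleneck 5, flow now 5.
Augment s→b→c→t: bottleneck 2, flow now 7.
Augment s→b→d→t: bottleneck 3, flow now 10.
No augmenting path remains; maximum flow = 10.
In the residual graph, reachable from s: {s}.
Min-cut edges: s→a (5), s→b (5); capacity 5 + 5 = 10.
This cut is saturated, so no flow can exceed 10.

10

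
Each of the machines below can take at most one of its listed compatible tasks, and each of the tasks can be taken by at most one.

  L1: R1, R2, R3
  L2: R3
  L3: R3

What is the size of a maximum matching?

Unit-capacity flow: source→left, listed edges, right→sink; max matching = max flow.
Augmenting path L1→R1 (+1); matched 1.
Augmenting path L2→R3 (+1); matched 2.
No augmenting path remains; maximum matching = 2.
König certificate: {L1, R3} is a vertex cover of size 2 (every listed pair touches it), so no matching can be larger.

2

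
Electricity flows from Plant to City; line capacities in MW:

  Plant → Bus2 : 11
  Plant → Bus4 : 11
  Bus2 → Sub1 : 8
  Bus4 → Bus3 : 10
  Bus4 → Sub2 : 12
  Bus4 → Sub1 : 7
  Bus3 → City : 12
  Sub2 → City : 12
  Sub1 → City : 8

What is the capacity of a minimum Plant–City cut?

19

Augment Plant→Bus2→Sub1→City: bottleneck 8, flow now 8.
Augment Plant→Bus4→Bus3→City: bottleneck 10, flow now 18.
Augment Plant→Bus4→Sub2→City: bottleneck 1, flow now 19.
No augmenting path remains; maximum flow = 19.
By max-flow min-cut, the minimum cut capacity equals the max flow.
In the residual graph, reachable from Plant: {Plant, Bus2}.
Min-cut edges: Plant→Bus4 (11), Bus2→Sub1 (8); capacity 11 + 8 = 19.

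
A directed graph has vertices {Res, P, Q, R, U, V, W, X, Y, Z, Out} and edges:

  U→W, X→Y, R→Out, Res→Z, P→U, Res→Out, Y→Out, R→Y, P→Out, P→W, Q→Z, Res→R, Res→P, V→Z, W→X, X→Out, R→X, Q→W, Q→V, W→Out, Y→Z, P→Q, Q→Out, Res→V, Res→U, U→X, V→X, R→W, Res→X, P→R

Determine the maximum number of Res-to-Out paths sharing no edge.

Assign every edge capacity 1; by Menger, the answer equals the max flow.
Path Res→Out (+1); total 1.
Path Res→P→Out (+1); total 2.
Path Res→R→Out (+1); total 3.
Path Res→X→Out (+1); total 4.
Path Res→U→W→Out (+1); total 5.
Path Res→V→X→Y→Out (+1); total 6.
No residual Res→Out path; max flow = 6.
Certifying cut of size 6: {Res→Out, Res→P, Res→R, Res→U, Res→V, Res→X}.

6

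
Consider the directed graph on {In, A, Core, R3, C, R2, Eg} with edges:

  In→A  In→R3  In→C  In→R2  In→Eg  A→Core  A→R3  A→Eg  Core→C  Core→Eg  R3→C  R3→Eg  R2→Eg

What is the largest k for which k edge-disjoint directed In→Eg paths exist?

4

Assign every edge capacity 1; by Menger, the answer equals the max flow.
Path In→Eg (+1); total 1.
Path In→A→Eg (+1); total 2.
Path In→R3→Eg (+1); total 3.
Path In→R2→Eg (+1); total 4.
No residual In→Eg path; max flow = 4.
Certifying cut of size 4: {In→A, In→Eg, In→R2, In→R3}.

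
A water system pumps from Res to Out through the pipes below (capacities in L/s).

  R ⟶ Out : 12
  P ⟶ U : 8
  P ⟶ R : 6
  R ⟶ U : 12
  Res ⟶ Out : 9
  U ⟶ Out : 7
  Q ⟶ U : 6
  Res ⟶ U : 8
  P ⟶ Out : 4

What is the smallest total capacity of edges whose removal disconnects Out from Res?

Augment Res→Out: bottleneck 9, flow now 9.
Augment Res→U→Out: bottleneck 7, flow now 16.
No augmenting path remains; maximum flow = 16.
By max-flow min-cut, the minimum cut capacity equals the max flow.
In the residual graph, reachable from Res: {Res, U}.
Min-cut edges: Res→Out (9), U→Out (7); capacity 9 + 7 = 16.

16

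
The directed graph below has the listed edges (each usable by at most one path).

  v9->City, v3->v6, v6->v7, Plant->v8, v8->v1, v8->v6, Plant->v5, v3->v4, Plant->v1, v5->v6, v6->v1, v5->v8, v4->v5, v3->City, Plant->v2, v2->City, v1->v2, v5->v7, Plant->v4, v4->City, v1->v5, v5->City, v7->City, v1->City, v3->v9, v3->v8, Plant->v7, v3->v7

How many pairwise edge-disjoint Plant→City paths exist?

Assign every edge capacity 1; by Menger, the answer equals the max flow.
Path Plant→v1→City (+1); total 1.
Path Plant→v2→City (+1); total 2.
Path Plant→v4→City (+1); total 3.
Path Plant→v5→City (+1); total 4.
Path Plant→v7→City (+1); total 5.
No residual Plant→City path; max flow = 5.
Certifying cut of size 5: {Plant→v4, v1→City, v2→City, v5→City, v7→City}.

5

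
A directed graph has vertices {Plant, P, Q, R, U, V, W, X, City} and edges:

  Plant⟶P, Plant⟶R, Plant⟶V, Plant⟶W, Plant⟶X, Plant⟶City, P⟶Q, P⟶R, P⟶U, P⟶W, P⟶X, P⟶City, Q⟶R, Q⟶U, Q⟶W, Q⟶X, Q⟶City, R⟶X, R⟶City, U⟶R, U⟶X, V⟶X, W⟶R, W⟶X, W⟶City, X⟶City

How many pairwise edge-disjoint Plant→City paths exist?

Assign every edge capacity 1; by Menger, the answer equals the max flow.
Path Plant→City (+1); total 1.
Path Plant→P→City (+1); total 2.
Path Plant→R→City (+1); total 3.
Path Plant→W→City (+1); total 4.
Path Plant→X→City (+1); total 5.
No residual Plant→City path; max flow = 5.
Certifying cut of size 5: {Plant→City, Plant→P, Plant→R, Plant→W, X→City}.

5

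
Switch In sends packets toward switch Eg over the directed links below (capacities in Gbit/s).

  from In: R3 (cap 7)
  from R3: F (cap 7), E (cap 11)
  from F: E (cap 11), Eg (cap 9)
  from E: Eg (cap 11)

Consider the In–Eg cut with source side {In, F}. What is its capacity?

27

Edges leaving {In, F}: In→R3 (7), F→E (11), F→Eg (9).
Cut capacity = 7 + 11 + 9 = 27.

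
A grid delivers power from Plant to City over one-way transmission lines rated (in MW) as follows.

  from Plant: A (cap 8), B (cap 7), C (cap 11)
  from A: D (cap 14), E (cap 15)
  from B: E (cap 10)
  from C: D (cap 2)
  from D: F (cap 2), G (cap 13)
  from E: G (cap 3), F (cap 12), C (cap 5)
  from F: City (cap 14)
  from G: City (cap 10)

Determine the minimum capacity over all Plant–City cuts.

17

Augment Plant→A→D→F→City: bottleneck 2, flow now 2.
Augment Plant→A→D→G→City: bottleneck 6, flow now 8.
Augment Plant→B→E→F→City: bottleneck 7, flow now 15.
Augment Plant→C→D→G→City: bottleneck 2, flow now 17.
No augmenting path remains; maximum flow = 17.
By max-flow min-cut, the minimum cut capacity equals the max flow.
In the residual graph, reachable from Plant: {Plant, C}.
Min-cut edges: Plant→A (8), Plant→B (7), C→D (2); capacity 8 + 7 + 2 = 17.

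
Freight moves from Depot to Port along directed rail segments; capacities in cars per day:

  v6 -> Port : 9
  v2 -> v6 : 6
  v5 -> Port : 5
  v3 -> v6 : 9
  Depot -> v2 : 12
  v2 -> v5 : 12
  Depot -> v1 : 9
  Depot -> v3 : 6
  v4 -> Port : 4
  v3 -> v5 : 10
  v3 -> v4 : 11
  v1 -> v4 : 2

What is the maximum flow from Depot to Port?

Augment Depot→v1→v4→Port: bottleneck 2, flow now 2.
Augment Depot→v2→v5→Port: bottleneck 5, flow now 7.
Augment Depot→v2→v6→Port: bottleneck 6, flow now 13.
Augment Depot→v3→v4→Port: bottleneck 2, flow now 15.
Augment Depot→v3→v6→Port: bottleneck 3, flow now 18.
No augmenting path remains; maximum flow = 18.
In the residual graph, reachable from Depot: {Depot, v1, v2, v3, v4, v5, v6}.
Min-cut edges: v4→Port (4), v5→Port (5), v6→Port (9); capacity 4 + 5 + 9 = 18.
This cut is saturated, so no flow can exceed 18.

18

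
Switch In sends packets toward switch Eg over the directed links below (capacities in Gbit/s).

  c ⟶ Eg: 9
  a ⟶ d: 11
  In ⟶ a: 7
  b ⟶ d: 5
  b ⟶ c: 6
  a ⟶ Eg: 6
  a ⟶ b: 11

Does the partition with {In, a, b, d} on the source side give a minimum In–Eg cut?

Given cut capacity: 6 + 6 = 12.
Augment In→a→Eg: bottleneck 6, flow now 6.
Augment In→a→b→c→Eg: bottleneck 1, flow now 7.
No augmenting path remains; maximum flow = 7.
In the residual graph, reachable from In: {In}.
Min-cut edges: In→a (7); capacity 7 = 7.
Cut capacity 12 exceeds the max flow 7, so it is not minimum.

No — its capacity is 12, but the minimum cut has capacity 7.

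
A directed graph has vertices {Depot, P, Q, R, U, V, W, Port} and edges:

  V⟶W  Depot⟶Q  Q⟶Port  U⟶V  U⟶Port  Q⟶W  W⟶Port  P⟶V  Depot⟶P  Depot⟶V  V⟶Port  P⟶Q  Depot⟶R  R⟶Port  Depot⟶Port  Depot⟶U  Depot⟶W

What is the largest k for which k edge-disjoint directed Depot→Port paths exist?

6

Assign every edge capacity 1; by Menger, the answer equals the max flow.
Path Depot→Port (+1); total 1.
Path Depot→Q→Port (+1); total 2.
Path Depot→R→Port (+1); total 3.
Path Depot→U→Port (+1); total 4.
Path Depot→V→Port (+1); total 5.
Path Depot→W→Port (+1); total 6.
No residual Depot→Port path; max flow = 6.
Certifying cut of size 6: {Depot→Port, Depot→R, Depot→U, Q→Port, V→Port, W→Port}.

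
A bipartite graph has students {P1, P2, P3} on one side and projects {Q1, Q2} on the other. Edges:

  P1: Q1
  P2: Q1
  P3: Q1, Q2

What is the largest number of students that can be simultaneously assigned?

Unit-capacity flow: source→left, listed edges, right→sink; max matching = max flow.
Augmenting path P1→Q1 (+1); matched 1.
Augmenting path P3→Q2 (+1); matched 2.
No augmenting path remains; maximum matching = 2.
König certificate: {P3, Q1} is a vertex cover of size 2 (every listed pair touches it), so no matching can be larger.

2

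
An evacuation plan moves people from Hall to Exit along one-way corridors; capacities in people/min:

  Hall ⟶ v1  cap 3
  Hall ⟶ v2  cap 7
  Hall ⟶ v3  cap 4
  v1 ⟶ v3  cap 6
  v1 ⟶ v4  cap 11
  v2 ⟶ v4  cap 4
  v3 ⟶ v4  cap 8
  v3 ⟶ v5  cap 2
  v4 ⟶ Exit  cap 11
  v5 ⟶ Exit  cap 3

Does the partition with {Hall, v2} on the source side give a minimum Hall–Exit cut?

Given cut capacity: 3 + 4 + 4 = 11.
Augment Hall→v1→v4→Exit: bottleneck 3, flow now 3.
Augment Hall→v2→v4→Exit: bottleneck 4, flow now 7.
Augment Hall→v3→v4→Exit: bottleneck 4, flow now 11.
No augmenting path remains; maximum flow = 11.
Cut capacity 11 equals the max flow, so it is a minimum cut.

Yes — it is a minimum cut (capacity 11).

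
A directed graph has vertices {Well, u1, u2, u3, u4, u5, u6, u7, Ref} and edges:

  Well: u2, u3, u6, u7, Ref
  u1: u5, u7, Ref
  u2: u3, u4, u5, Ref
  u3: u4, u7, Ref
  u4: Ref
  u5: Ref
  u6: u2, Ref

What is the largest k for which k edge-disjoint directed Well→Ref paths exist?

Assign every edge capacity 1; by Menger, the answer equals the max flow.
Path Well→Ref (+1); total 1.
Path Well→u2→Ref (+1); total 2.
Path Well→u3→Ref (+1); total 3.
Path Well→u6→Ref (+1); total 4.
No residual Well→Ref path; max flow = 4.
Certifying cut of size 4: {Well→Ref, Well→u2, Well→u3, Well→u6}.

4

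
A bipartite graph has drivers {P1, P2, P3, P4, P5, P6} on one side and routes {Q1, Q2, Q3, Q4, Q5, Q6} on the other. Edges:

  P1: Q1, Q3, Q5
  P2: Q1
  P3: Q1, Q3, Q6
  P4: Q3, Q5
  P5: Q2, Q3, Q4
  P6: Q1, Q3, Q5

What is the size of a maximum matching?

Unit-capacity flow: source→left, listed edges, right→sink; max matching = max flow.
Augmenting path P1→Q1 (+1); matched 1.
Augmenting path P3→Q3 (+1); matched 2.
Augmenting path P4→Q5 (+1); matched 3.
Augmenting path P5→Q2 (+1); matched 4.
Augmenting path P6→Q3→P3→Q6 (+1); matched 5.
No augmenting path remains; maximum matching = 5.
König certificate: {P3, P5, Q1, Q3, Q5} is a vertex cover of size 5 (every listed pair touches it), so no matching can be larger.

5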